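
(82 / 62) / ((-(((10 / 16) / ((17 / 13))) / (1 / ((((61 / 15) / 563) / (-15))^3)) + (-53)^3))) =2266864178170275000 / 255170782581881480898343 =0.00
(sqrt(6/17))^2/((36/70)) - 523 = -26638/51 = -522.31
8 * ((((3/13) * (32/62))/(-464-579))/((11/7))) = -384/660517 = -0.00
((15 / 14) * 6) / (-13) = -45 / 91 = -0.49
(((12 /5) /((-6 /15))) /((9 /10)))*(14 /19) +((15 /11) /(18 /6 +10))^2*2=-5700070 /1165593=-4.89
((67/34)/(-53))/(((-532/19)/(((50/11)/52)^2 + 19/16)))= 26199077/16508395904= 0.00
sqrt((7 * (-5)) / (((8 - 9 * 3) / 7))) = 7 * sqrt(95) / 19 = 3.59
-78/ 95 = -0.82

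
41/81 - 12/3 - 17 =-1660/81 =-20.49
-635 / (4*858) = -635 / 3432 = -0.19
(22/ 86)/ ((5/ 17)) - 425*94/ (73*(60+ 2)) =-7.96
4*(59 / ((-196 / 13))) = -767 / 49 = -15.65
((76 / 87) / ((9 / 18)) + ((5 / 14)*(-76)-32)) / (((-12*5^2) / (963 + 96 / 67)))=53776729 / 291450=184.51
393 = 393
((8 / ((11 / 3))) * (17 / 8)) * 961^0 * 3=153 / 11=13.91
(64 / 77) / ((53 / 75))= 4800 / 4081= 1.18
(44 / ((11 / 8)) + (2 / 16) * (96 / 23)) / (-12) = -187 / 69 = -2.71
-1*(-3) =3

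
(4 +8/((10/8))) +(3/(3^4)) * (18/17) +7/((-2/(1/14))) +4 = 14473/1020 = 14.19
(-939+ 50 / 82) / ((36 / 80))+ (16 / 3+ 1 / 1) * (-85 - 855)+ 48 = -2948548 / 369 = -7990.64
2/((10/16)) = 16/5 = 3.20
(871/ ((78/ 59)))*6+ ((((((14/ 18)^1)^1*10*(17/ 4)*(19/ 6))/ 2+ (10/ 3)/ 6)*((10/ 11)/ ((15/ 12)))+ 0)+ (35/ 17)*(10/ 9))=20164472/ 5049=3993.76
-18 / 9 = -2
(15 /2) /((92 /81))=1215 /184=6.60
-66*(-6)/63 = 44/7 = 6.29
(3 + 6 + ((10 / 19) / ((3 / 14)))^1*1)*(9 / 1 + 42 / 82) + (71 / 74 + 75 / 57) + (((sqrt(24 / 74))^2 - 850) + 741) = 148301 / 57646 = 2.57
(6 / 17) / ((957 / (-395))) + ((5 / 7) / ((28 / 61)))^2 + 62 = 13390583951 / 208329968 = 64.28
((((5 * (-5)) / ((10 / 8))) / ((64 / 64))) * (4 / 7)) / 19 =-0.60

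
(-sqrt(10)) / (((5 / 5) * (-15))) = sqrt(10) / 15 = 0.21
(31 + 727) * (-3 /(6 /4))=-1516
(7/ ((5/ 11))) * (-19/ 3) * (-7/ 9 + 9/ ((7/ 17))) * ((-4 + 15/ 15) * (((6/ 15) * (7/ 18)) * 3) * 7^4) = 4664816464/ 675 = 6910839.21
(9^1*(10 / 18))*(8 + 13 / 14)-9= 499 / 14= 35.64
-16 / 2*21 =-168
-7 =-7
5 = 5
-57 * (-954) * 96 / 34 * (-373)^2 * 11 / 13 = 3994613970336 / 221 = 18075176336.36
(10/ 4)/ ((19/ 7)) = 35/ 38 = 0.92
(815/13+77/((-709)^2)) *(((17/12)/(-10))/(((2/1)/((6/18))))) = -1.48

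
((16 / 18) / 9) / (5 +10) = 8 / 1215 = 0.01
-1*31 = -31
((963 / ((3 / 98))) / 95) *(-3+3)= 0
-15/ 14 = -1.07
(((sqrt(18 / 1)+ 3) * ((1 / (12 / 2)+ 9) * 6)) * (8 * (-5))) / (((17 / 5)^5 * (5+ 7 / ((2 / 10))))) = -515625 * sqrt(2) / 1419857- 515625 / 1419857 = -0.88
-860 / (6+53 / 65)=-55900 / 443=-126.19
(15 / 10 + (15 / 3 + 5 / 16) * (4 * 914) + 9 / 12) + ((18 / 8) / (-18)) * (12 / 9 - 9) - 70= 464537 / 24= 19355.71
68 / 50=34 / 25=1.36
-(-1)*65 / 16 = 65 / 16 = 4.06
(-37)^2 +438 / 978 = 223220 / 163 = 1369.45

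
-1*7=-7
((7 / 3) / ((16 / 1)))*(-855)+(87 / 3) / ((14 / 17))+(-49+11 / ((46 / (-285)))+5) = -519387 / 2576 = -201.63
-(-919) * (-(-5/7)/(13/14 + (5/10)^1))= 919/2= 459.50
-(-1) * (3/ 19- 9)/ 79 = -168/ 1501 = -0.11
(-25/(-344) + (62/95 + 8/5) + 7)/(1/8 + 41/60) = 914253/79249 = 11.54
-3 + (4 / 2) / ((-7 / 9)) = -5.57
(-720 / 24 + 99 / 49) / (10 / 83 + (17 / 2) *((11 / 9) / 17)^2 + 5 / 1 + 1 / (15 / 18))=-4.40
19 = 19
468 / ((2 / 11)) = 2574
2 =2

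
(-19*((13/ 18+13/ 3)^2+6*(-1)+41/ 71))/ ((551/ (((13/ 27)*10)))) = -30108715/ 9006066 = -3.34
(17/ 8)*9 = 153/ 8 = 19.12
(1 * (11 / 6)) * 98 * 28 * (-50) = -754600 / 3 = -251533.33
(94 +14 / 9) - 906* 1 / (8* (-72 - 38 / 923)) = 232502431 / 2393784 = 97.13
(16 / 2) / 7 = 8 / 7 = 1.14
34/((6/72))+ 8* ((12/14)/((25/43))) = 73464/175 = 419.79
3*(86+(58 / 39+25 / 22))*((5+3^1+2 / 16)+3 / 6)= 5246691 / 2288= 2293.13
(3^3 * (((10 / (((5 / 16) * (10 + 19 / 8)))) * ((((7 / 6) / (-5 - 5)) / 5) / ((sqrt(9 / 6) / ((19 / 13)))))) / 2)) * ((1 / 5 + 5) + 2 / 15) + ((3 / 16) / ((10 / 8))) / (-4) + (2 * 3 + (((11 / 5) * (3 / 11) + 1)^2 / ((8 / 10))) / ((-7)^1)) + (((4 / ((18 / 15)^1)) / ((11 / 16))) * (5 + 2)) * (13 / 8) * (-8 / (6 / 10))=-735.03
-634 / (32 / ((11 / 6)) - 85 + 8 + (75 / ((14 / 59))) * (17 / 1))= -97636 / 818305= -0.12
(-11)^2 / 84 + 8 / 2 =457 / 84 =5.44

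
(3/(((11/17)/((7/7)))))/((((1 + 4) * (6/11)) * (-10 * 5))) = -17/500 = -0.03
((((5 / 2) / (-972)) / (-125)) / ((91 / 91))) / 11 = 1 / 534600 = 0.00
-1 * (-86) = 86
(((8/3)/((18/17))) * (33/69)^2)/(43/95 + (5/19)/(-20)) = 3126640/2385261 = 1.31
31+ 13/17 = 31.76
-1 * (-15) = 15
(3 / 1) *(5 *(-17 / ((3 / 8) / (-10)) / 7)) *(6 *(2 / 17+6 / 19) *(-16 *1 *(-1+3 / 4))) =192000 / 19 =10105.26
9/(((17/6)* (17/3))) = 162/289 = 0.56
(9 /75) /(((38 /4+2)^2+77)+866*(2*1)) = 12 /194125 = 0.00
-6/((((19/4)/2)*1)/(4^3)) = -3072/19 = -161.68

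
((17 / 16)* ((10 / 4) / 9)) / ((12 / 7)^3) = 29155 / 497664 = 0.06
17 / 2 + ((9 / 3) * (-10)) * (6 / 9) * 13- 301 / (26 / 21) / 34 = -228647 / 884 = -258.65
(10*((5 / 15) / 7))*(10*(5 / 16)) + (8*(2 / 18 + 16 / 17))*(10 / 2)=186695 / 4284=43.58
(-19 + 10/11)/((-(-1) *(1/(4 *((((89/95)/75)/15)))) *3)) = -70844/3526875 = -0.02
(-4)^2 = 16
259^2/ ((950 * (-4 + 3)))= -67081/ 950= -70.61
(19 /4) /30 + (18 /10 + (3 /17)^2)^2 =175966079 /50112600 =3.51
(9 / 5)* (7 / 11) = 63 / 55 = 1.15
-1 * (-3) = 3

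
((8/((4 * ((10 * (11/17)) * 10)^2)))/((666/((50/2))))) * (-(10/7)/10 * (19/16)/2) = -5491/3610252800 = -0.00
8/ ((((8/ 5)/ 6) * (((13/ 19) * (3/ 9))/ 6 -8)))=-10260/ 2723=-3.77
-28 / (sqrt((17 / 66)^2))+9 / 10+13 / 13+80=-4557 / 170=-26.81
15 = 15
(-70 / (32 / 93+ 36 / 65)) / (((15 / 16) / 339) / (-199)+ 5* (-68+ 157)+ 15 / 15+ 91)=-38061496200 / 262183661743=-0.15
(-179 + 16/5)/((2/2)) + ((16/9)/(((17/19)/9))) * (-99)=-165423/85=-1946.15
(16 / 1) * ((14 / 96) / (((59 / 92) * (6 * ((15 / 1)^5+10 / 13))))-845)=-70871447037014 / 5241970935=-13520.00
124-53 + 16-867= -780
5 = 5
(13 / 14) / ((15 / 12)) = 26 / 35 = 0.74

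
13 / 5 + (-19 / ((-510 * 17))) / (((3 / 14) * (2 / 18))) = 778 / 289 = 2.69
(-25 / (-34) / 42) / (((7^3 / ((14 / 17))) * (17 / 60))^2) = 30000 / 23863536599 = 0.00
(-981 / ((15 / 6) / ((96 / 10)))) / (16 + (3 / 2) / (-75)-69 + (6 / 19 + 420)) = -3578688 / 348931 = -10.26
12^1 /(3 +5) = 3 /2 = 1.50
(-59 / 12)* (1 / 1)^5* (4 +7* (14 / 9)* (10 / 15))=-4484 / 81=-55.36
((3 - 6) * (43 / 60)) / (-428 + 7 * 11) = 43 / 7020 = 0.01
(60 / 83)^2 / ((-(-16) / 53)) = 11925 / 6889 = 1.73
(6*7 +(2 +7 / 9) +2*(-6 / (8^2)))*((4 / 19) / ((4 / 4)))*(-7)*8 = -525.70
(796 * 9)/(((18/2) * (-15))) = -796/15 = -53.07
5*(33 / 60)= 11 / 4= 2.75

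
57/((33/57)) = 98.45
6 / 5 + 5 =31 / 5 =6.20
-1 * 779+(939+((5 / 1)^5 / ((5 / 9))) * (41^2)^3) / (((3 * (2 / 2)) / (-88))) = -783767199793323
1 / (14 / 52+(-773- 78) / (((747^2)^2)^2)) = 2520798678511269809498586 / 678676567291495717919801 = 3.71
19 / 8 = 2.38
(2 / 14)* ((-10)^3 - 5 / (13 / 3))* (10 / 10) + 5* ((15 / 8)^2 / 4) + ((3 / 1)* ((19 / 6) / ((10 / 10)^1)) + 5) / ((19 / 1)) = -61022043 / 442624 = -137.86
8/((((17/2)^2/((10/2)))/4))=640/289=2.21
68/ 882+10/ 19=5056/ 8379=0.60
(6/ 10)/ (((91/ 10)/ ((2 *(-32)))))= -384/ 91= -4.22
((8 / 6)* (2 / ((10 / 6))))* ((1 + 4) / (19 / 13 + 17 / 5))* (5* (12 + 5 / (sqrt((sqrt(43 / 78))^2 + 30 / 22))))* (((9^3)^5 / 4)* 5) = 1672865448269023125* sqrt(1409694) / 259594 + 2007438537922827750 / 79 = 33061800874841459.60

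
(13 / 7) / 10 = 13 / 70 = 0.19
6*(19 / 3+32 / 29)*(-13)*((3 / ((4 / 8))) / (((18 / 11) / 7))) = -1295294 / 87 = -14888.44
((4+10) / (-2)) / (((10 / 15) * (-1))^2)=-63 / 4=-15.75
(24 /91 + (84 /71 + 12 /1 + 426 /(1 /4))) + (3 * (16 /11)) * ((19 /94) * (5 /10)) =5738324316 /3340337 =1717.89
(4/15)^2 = 16/225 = 0.07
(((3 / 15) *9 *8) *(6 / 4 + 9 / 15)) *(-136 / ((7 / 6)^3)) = -3172608 / 1225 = -2589.88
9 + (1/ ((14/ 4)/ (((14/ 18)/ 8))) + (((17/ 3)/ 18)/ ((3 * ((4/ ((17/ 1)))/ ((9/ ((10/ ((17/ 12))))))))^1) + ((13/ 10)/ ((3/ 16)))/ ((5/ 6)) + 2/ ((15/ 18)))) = 877669/ 43200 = 20.32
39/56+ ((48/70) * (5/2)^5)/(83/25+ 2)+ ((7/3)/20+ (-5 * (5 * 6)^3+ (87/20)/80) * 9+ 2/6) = -1809842813307/1489600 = -1214985.78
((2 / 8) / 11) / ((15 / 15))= 1 / 44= 0.02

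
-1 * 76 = -76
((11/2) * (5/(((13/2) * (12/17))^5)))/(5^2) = 15618427/28871743680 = 0.00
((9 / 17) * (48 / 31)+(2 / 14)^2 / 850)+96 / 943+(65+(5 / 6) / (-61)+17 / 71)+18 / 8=2164048633214813 / 31639369937700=68.40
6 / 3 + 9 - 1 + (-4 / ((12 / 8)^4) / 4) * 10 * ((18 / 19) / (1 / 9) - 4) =1.06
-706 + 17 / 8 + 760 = 449 / 8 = 56.12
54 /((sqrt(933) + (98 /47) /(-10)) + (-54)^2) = 4347663795 /234731294798 -1491075*sqrt(933) /234731294798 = 0.02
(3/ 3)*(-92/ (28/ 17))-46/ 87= -34339/ 609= -56.39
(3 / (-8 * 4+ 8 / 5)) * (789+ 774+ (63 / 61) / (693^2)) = -1816999225 / 11780076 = -154.24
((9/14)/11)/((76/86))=387/5852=0.07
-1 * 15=-15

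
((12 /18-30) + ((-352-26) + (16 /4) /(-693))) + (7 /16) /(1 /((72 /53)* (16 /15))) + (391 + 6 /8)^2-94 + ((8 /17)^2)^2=37539949139975069 /245411424720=152967.41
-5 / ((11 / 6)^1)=-30 / 11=-2.73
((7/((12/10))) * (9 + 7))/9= 280/27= 10.37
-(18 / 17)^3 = -5832 / 4913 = -1.19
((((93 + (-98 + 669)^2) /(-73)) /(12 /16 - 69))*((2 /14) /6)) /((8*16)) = 163067 /13392288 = 0.01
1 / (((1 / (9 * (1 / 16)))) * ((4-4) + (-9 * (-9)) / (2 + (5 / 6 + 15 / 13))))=311 / 11232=0.03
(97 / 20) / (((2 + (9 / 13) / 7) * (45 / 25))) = 8827 / 6876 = 1.28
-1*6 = -6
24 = 24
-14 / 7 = -2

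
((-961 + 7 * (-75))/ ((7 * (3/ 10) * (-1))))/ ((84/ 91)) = 48295/ 63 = 766.59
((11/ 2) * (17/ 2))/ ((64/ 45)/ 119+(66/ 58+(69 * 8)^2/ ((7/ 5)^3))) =1422968085/ 3379964119916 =0.00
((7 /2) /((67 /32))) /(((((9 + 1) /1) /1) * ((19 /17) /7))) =6664 /6365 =1.05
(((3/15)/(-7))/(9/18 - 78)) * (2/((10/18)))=36/27125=0.00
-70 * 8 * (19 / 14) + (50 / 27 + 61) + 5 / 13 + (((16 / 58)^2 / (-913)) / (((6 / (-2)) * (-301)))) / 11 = -621753849795020 / 892345567113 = -696.76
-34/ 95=-0.36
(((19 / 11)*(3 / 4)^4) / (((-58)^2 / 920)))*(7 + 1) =176985 / 148016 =1.20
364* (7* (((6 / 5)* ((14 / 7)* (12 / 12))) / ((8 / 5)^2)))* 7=66885 / 4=16721.25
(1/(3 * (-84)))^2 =1/63504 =0.00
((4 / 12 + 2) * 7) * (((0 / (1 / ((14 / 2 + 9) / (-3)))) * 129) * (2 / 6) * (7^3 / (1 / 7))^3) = 0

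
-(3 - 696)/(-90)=-77/10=-7.70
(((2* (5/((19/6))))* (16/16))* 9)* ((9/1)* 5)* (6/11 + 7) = 2016900/209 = 9650.24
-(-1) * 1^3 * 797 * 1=797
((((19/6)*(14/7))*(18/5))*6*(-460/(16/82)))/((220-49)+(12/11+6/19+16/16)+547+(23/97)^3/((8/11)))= -492140690995536/1099360853893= -447.66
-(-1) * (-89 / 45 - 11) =-584 / 45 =-12.98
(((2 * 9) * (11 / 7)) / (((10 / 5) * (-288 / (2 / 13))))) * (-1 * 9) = 99 / 1456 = 0.07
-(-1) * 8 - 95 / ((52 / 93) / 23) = -202789 / 52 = -3899.79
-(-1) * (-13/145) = -13/145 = -0.09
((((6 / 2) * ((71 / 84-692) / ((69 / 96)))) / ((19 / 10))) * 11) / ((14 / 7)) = -25545080 / 3059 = -8350.79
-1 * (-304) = 304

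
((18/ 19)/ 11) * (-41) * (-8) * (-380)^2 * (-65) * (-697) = 2032853472000/ 11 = 184804861090.91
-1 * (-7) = 7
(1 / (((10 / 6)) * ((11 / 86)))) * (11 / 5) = 258 / 25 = 10.32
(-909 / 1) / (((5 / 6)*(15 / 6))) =-10908 / 25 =-436.32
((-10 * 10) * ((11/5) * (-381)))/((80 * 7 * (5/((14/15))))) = 27.94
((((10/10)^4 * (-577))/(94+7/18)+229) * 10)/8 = 1893425/6796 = 278.61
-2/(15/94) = -188/15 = -12.53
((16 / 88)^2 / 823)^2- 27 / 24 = -89250964873 / 79334191112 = -1.12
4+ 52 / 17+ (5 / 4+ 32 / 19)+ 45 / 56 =195289 / 18088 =10.80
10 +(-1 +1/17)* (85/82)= 370/41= 9.02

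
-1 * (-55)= 55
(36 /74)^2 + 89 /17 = 127349 /23273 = 5.47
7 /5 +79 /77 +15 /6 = 3793 /770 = 4.93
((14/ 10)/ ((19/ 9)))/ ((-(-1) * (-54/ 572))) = -2002/ 285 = -7.02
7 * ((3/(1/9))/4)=189/4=47.25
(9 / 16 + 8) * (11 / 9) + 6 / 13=20455 / 1872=10.93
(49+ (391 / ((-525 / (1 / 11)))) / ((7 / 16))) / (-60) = -1974569 / 2425500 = -0.81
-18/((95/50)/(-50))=473.68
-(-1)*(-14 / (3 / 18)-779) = -863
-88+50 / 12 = -503 / 6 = -83.83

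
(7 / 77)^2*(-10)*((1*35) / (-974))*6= 1050 / 58927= 0.02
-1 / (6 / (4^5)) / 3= -512 / 9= -56.89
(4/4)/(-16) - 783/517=-13045/8272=-1.58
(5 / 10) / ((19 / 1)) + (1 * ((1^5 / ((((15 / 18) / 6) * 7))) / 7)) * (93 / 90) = 8293 / 46550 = 0.18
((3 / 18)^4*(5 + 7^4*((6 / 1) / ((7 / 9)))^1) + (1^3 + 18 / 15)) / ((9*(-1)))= -106891 / 58320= -1.83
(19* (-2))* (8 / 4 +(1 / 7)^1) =-570 / 7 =-81.43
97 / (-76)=-97 / 76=-1.28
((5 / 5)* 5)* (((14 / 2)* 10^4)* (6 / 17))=2100000 / 17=123529.41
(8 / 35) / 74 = 4 / 1295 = 0.00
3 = 3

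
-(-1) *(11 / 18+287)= 5177 / 18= 287.61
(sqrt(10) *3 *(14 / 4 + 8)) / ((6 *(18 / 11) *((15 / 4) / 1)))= 253 *sqrt(10) / 270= 2.96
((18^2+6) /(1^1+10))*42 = 1260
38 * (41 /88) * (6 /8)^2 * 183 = 1822.46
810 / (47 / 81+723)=1.12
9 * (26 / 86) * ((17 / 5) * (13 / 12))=10.02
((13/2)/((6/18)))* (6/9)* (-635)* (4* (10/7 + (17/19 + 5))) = -32161480/133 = -241815.64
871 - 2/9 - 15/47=368204/423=870.46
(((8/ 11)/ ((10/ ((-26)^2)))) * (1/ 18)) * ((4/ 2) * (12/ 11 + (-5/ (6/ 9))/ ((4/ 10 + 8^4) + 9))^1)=5683288/ 955295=5.95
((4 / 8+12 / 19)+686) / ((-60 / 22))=-287221 / 1140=-251.95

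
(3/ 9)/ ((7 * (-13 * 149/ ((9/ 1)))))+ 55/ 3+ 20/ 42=765106/ 40677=18.81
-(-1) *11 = 11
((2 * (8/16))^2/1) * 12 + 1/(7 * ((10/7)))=121/10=12.10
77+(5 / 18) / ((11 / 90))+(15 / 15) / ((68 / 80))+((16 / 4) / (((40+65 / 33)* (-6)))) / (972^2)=9842731366423 / 122347166040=80.45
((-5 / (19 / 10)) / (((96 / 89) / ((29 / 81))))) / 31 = -64525 / 2290032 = -0.03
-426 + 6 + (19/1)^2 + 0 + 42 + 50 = 33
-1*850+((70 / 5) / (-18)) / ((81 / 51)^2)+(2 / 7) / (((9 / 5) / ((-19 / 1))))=-39190621 / 45927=-853.32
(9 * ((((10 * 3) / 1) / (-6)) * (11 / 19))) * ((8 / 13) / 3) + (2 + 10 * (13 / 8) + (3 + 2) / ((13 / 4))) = 14271 / 988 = 14.44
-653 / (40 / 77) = -50281 / 40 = -1257.02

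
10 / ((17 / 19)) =190 / 17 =11.18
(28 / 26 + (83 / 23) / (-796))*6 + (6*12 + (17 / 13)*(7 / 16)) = 79.01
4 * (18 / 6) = 12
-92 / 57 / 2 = -46 / 57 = -0.81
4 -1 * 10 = -6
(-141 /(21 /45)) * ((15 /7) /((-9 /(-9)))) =-31725 /49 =-647.45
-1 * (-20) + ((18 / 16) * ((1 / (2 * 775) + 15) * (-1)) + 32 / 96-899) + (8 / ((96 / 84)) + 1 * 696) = -7162577 / 37200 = -192.54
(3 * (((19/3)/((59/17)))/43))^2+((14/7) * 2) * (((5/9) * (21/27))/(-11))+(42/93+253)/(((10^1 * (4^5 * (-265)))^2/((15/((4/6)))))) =-73789913764902977246573/523638999981008879616000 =-0.14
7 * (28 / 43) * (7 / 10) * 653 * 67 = 30013186 / 215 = 139596.21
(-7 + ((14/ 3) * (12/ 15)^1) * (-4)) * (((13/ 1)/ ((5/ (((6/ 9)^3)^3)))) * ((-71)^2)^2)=-55647108934144/ 1476225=-37695547.04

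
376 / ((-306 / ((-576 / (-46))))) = -6016 / 391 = -15.39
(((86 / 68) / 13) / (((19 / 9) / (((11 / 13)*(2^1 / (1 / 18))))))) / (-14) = -38313 / 382109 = -0.10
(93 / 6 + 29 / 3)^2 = 22801 / 36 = 633.36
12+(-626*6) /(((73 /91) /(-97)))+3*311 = 33223197 /73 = 455112.29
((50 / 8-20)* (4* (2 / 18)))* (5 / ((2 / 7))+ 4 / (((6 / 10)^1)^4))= -430925 / 1458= -295.56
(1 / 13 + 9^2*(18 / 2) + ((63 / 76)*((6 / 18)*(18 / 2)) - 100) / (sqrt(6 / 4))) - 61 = 8685 / 13 - 7411*sqrt(6) / 228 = 588.46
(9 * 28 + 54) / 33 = 102 / 11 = 9.27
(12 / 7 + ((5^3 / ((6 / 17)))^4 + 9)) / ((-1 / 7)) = -142736084081575 / 1296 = -110135867346.89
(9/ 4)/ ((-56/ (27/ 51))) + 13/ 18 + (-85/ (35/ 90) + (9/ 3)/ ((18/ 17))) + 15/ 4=-7241233/ 34272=-211.29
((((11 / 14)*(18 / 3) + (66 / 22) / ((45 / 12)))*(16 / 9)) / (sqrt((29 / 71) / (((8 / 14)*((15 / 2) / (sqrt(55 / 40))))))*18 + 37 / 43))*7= 9.98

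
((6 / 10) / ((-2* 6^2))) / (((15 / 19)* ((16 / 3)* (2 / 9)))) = -0.01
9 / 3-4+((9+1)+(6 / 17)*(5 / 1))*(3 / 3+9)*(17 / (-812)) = -703 / 203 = -3.46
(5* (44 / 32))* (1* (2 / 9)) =55 / 36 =1.53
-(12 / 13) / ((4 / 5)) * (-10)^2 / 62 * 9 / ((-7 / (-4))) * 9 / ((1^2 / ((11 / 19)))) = -2673000 / 53599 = -49.87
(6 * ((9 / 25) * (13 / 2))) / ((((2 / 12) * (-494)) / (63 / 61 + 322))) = -319221 / 5795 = -55.09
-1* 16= -16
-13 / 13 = -1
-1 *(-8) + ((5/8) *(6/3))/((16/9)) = 557/64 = 8.70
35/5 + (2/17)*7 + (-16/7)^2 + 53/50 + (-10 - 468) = -19321101/41650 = -463.89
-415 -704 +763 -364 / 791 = -40280 / 113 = -356.46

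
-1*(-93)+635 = 728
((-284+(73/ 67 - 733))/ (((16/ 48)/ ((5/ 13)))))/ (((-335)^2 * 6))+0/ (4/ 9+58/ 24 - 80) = -0.00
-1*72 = -72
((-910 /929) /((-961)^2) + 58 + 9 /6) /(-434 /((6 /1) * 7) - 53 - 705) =-306288504753 /3955154151490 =-0.08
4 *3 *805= 9660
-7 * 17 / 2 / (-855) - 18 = -30661 / 1710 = -17.93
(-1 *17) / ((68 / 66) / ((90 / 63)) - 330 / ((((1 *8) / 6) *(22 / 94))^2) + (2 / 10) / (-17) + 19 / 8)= 38148 / 7597561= 0.01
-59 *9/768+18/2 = 2127/256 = 8.31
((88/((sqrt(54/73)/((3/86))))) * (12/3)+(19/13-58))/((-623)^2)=-15/102973+88 * sqrt(438)/50068641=-0.00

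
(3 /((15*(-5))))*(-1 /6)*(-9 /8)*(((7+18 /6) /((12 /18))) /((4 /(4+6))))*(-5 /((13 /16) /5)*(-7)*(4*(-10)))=31500 /13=2423.08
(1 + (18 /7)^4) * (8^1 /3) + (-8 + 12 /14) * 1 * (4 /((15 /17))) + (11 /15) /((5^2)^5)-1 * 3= 29500341823286 /351708984375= 83.88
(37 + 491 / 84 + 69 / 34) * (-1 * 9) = -192243 / 476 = -403.87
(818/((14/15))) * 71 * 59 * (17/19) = 436891755/133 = 3284900.41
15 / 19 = 0.79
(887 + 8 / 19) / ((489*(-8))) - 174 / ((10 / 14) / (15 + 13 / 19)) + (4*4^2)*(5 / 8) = -1405133873 / 371640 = -3780.90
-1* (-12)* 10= 120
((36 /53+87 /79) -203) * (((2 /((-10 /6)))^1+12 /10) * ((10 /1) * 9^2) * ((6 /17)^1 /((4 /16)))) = 0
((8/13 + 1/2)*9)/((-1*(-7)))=261/182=1.43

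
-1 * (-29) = 29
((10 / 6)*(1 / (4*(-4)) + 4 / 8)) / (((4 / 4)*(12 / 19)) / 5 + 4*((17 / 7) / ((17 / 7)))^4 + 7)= 475 / 7248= 0.07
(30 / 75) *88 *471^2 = 7808803.20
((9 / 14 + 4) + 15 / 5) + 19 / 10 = 334 / 35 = 9.54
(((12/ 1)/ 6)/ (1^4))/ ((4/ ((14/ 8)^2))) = 1.53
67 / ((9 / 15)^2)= 1675 / 9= 186.11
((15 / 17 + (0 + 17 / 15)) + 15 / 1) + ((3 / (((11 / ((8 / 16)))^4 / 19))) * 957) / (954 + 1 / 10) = 15200568113 / 893313960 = 17.02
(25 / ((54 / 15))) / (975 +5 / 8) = 100 / 14049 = 0.01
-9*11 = -99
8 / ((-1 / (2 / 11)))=-16 / 11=-1.45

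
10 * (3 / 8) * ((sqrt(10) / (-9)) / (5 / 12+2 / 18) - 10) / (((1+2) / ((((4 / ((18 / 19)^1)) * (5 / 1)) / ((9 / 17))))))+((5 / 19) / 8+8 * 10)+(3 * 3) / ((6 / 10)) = -4966955 / 12312 - 850 * sqrt(10) / 81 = -436.61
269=269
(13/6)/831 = 13/4986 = 0.00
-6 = -6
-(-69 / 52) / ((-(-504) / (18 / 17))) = 69 / 24752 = 0.00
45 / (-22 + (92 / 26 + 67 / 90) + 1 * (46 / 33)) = -2.76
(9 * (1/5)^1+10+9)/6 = 52/15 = 3.47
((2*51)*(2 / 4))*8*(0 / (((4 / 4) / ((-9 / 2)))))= 0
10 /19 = 0.53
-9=-9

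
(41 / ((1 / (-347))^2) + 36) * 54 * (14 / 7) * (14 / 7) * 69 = 73578141720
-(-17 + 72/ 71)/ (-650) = -227/ 9230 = -0.02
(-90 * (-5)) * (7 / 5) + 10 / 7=4420 / 7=631.43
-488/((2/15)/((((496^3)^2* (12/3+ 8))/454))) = -326980907414228828160/227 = -1440444526053871489.69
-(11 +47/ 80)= -927/ 80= -11.59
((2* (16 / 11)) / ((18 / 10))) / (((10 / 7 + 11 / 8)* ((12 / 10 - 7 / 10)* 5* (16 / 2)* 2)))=224 / 15543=0.01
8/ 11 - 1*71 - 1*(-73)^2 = -59392/ 11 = -5399.27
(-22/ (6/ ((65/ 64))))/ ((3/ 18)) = -715/ 32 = -22.34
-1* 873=-873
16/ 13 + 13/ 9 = 313/ 117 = 2.68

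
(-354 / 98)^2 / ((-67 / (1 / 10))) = -0.02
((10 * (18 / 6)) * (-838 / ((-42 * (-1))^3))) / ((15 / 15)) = -2095 / 6174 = -0.34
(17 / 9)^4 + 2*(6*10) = 870841 / 6561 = 132.73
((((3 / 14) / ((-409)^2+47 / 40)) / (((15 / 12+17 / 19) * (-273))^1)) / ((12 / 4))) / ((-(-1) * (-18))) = 0.00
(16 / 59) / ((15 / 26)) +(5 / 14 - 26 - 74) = -1228751 / 12390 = -99.17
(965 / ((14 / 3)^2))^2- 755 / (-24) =229913185 / 115248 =1994.94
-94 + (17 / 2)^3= 4161 / 8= 520.12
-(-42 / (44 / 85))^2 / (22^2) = -3186225 / 234256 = -13.60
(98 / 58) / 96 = 49 / 2784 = 0.02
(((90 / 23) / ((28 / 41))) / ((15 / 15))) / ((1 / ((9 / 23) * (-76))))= -630990 / 3703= -170.40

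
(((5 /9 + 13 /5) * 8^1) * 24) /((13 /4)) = 36352 /195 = 186.42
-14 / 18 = -7 / 9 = -0.78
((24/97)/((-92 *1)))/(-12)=0.00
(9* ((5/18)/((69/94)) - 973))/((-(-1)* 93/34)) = -20535932/6417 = -3200.24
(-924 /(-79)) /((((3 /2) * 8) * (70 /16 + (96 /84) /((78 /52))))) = 12936 /68177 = 0.19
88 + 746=834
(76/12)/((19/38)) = 38/3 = 12.67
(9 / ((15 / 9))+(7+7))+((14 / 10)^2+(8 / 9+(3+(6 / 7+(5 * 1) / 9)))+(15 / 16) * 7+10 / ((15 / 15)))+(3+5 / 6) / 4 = 1113397 / 25200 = 44.18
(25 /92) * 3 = 75 /92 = 0.82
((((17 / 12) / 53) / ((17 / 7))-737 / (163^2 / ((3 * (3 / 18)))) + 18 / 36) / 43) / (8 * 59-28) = 8400559 / 322614401328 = 0.00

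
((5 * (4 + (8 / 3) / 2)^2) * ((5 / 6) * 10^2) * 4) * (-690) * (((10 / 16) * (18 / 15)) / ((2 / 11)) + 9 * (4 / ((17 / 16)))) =-63406400000 / 51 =-1243262745.10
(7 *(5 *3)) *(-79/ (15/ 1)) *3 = -1659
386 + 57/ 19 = 389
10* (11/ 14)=55/ 7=7.86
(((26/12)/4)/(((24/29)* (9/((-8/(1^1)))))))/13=-29/648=-0.04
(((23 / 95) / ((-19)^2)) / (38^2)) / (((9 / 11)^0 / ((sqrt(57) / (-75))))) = -23 * sqrt(57) / 3714148500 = -0.00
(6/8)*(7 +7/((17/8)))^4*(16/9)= 3751562500/250563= 14972.53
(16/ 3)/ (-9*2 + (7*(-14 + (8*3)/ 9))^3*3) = -24/ 6740717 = -0.00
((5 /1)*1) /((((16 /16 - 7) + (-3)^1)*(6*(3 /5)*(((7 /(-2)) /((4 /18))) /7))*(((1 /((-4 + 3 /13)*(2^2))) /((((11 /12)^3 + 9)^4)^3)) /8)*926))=-656948816125260975804388720083800856229205763596767225 /97191156748600319964011781214257657925337088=-6759347641.31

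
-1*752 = -752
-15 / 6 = -5 / 2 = -2.50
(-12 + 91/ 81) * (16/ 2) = -7048/ 81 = -87.01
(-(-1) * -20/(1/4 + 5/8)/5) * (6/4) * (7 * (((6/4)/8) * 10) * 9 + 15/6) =-5790/7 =-827.14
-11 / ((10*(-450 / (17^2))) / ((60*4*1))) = 12716 / 75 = 169.55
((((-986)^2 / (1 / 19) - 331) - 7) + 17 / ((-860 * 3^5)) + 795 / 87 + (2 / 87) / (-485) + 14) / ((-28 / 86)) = -2171723248918243 / 38279304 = -56733613.78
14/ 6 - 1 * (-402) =1213/ 3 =404.33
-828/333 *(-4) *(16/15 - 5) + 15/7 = -143659/3885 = -36.98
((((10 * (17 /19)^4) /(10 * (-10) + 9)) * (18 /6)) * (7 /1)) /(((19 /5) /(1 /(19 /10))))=-125281500 /611596453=-0.20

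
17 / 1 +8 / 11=195 / 11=17.73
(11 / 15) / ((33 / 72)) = 8 / 5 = 1.60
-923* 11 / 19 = -10153 / 19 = -534.37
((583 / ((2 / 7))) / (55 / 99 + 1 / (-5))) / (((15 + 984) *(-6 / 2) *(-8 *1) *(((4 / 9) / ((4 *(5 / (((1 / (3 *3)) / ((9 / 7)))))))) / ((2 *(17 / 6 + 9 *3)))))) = 70440975 / 9472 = 7436.76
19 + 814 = 833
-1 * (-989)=989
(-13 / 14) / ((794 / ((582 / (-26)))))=291 / 11116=0.03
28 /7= 4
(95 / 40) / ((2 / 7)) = 133 / 16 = 8.31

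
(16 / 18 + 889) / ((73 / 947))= 7584523 / 657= 11544.18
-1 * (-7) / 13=7 / 13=0.54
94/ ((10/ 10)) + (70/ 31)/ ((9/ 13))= 27136/ 279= 97.26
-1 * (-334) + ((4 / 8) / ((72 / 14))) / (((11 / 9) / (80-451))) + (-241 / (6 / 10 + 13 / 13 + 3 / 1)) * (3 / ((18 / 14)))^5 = -3319.14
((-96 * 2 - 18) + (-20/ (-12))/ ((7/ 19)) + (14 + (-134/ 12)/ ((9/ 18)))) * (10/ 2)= -1069.05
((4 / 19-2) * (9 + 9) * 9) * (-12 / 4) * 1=16524 / 19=869.68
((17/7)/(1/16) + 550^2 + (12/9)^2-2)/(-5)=-19059934/315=-60507.73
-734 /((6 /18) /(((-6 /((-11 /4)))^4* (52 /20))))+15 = -129722.31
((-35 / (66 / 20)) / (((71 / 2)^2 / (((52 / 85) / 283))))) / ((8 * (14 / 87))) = -3770 / 266774761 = -0.00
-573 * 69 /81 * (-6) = 8786 /3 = 2928.67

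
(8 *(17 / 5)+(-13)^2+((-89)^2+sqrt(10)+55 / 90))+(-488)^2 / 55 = sqrt(10)+2464645 / 198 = 12450.86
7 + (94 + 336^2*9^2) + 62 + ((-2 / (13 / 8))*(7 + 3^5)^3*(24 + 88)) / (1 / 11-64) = 391573769721 / 9139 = 42846456.91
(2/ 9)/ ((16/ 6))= 1/ 12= 0.08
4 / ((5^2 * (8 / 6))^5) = 243 / 2500000000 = 0.00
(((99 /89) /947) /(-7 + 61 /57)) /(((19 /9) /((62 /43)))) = -0.00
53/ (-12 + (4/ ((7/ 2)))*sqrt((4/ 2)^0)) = -4.88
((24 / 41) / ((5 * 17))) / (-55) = -24 / 191675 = -0.00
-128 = -128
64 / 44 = 16 / 11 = 1.45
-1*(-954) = 954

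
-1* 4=-4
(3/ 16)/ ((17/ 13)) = 39/ 272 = 0.14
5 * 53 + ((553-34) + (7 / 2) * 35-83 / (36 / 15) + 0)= 10463 / 12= 871.92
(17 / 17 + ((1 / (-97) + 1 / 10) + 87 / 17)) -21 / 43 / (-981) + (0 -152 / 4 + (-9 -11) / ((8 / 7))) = -5714585783 / 115932945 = -49.29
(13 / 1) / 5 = 13 / 5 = 2.60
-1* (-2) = 2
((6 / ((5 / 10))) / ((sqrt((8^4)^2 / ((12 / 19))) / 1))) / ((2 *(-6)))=-sqrt(57) / 38912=-0.00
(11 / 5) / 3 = 11 / 15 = 0.73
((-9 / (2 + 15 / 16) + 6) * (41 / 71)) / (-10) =-2829 / 16685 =-0.17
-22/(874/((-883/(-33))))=-0.67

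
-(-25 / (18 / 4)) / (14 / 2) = 50 / 63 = 0.79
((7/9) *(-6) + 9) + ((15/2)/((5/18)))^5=43046734/3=14348911.33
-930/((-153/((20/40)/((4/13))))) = 2015/204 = 9.88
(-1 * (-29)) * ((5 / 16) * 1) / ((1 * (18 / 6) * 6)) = 145 / 288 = 0.50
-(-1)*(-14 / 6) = -7 / 3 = -2.33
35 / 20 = 1.75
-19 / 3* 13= -247 / 3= -82.33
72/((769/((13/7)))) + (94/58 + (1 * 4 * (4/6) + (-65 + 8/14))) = -28083962/468321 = -59.97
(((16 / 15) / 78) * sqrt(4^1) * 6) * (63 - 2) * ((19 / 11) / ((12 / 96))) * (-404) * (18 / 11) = -719210496 / 7865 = -91444.44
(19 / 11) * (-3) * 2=-114 / 11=-10.36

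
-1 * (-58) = 58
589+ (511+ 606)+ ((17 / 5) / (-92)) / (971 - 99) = 1706.00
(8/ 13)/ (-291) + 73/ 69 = 30623/ 29003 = 1.06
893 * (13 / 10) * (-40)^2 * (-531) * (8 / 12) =-657533760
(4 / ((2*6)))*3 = 1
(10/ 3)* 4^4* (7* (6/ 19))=1886.32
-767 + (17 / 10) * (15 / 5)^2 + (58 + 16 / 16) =-6927 / 10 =-692.70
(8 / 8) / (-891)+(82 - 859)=-692308 / 891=-777.00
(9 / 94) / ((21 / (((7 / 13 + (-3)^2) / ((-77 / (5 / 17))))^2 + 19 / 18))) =5508906691 / 1143255084972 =0.00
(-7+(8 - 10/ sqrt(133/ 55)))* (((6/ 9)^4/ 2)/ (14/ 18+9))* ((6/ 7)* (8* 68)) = 1088/ 231 - 10880* sqrt(7315)/ 30723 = -25.58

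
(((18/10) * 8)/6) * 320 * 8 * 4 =24576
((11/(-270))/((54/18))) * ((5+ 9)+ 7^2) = -77/90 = -0.86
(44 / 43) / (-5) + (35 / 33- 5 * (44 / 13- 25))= 10047424 / 92235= 108.93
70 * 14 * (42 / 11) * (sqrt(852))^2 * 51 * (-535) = -956839111200 / 11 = -86985373745.45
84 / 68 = 21 / 17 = 1.24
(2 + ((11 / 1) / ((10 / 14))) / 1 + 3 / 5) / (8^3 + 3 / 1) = 18 / 515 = 0.03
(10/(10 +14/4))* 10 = 200/27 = 7.41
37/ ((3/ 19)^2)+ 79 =14068/ 9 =1563.11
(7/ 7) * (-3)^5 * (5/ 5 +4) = -1215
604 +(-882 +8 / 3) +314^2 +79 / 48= 1573157 / 16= 98322.31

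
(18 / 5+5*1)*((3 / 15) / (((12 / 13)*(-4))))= -559 / 1200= -0.47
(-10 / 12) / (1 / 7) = -35 / 6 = -5.83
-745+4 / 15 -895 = -24596 / 15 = -1639.73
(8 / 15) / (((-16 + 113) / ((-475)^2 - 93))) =1240.04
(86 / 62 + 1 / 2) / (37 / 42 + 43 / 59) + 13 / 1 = 1752530 / 123659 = 14.17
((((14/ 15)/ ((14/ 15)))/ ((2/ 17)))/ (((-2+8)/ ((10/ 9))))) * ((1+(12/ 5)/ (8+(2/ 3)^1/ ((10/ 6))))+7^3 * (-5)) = -509830/ 189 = -2697.51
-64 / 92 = -16 / 23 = -0.70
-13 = -13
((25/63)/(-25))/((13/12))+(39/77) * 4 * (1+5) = 36460/3003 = 12.14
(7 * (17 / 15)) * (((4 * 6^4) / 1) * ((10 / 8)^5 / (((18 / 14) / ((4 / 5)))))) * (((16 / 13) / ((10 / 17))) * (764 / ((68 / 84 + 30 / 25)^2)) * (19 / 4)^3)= 15340091653254375 / 4630184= 3313063077.68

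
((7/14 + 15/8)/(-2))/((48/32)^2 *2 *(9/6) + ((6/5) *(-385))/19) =361/5340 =0.07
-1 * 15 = -15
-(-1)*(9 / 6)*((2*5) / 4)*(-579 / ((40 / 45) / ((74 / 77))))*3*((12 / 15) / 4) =-1735263 / 1232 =-1408.49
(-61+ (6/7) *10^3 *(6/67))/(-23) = -7391/10787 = -0.69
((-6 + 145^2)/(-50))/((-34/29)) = 609551/1700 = 358.56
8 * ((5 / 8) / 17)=5 / 17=0.29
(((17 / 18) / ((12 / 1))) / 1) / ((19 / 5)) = 85 / 4104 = 0.02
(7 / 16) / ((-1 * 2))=-7 / 32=-0.22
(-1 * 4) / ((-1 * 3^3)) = 4 / 27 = 0.15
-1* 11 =-11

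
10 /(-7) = -10 /7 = -1.43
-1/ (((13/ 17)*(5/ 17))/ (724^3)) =-109676489536/ 65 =-1687330608.25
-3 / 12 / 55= -1 / 220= -0.00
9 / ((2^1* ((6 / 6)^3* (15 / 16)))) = 24 / 5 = 4.80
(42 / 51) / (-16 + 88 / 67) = -469 / 8364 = -0.06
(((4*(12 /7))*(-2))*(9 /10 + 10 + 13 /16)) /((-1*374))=2811 /6545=0.43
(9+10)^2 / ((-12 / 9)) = -1083 / 4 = -270.75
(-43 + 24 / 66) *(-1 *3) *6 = 8442 / 11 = 767.45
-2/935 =-0.00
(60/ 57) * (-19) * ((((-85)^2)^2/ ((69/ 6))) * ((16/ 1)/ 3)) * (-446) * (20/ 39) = 298002928000000/ 2691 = 110740590115.20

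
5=5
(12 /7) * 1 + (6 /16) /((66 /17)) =2231 /1232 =1.81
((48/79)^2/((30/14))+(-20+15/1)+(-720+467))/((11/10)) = -234.39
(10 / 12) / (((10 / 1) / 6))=1 / 2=0.50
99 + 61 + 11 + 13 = 184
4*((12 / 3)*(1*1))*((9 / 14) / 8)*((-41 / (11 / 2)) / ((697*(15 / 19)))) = -114 / 6545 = -0.02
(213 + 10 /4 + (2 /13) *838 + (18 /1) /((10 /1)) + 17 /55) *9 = 4459869 /1430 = 3118.79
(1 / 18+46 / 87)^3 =28372625 / 142236648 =0.20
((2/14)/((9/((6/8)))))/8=1/672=0.00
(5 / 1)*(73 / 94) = 3.88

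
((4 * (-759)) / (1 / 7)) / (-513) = 7084 / 171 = 41.43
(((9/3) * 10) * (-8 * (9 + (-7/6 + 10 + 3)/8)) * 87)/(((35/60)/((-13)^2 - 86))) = -217929780/7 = -31132825.71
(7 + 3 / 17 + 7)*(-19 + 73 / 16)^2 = 12860001 / 4352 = 2954.96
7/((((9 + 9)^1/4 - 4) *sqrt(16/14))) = 7 *sqrt(14)/2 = 13.10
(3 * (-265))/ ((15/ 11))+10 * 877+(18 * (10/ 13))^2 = 1416003/ 169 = 8378.72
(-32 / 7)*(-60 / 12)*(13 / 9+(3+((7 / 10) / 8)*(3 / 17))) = 109178 / 1071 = 101.94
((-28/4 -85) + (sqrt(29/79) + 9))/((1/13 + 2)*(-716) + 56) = 1079/18604 -13*sqrt(2291)/1469716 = 0.06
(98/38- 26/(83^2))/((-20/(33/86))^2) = 367065963/387227934400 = 0.00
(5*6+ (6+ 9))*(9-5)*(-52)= -9360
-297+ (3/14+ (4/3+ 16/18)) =-294.56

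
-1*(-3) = 3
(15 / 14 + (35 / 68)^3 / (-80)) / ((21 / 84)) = 37671815 / 8804096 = 4.28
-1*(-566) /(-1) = -566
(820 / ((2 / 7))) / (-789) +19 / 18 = -12223 / 4734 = -2.58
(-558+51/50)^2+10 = 775591801/2500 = 310236.72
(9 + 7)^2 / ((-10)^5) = -8 / 3125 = -0.00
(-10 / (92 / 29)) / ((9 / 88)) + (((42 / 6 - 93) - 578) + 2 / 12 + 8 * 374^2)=462981725 / 414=1118313.35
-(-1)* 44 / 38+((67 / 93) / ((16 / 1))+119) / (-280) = 5800439 / 7916160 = 0.73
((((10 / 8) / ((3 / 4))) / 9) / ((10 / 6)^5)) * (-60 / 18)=-6 / 125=-0.05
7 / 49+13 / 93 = 184 / 651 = 0.28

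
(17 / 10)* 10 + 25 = 42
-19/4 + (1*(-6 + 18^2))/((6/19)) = 4009/4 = 1002.25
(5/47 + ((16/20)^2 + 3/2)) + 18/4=7927/1175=6.75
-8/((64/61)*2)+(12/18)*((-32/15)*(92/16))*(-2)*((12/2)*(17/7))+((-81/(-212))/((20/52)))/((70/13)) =104486569/445200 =234.70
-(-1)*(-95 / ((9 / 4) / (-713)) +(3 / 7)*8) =1896796 / 63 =30107.87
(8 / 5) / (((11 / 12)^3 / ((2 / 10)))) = 13824 / 33275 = 0.42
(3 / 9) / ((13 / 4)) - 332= -12944 / 39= -331.90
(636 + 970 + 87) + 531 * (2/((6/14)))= 4171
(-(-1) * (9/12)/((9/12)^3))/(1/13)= 208/9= 23.11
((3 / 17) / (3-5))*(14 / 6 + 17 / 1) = -29 / 17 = -1.71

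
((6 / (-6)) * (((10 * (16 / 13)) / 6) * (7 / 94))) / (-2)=140 / 1833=0.08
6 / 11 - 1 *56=-610 / 11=-55.45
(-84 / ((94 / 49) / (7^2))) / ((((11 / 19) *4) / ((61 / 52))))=-58437939 / 53768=-1086.85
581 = 581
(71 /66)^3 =357911 /287496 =1.24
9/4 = 2.25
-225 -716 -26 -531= -1498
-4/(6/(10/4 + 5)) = -5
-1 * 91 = -91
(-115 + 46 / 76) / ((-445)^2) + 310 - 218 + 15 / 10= 351789239 / 3762475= 93.50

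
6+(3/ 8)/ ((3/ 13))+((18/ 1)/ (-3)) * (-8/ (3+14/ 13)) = 8225/ 424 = 19.40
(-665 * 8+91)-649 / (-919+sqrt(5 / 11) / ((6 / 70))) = -437113663137 / 83605414+68145 * sqrt(55) / 83605414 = -5228.29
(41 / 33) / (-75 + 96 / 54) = -0.02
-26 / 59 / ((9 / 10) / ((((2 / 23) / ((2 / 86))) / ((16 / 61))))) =-170495 / 24426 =-6.98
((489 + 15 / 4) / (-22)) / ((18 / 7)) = -1533 / 176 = -8.71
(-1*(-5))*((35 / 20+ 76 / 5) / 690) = 113 / 920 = 0.12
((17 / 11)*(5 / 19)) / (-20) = -17 / 836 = -0.02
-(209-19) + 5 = -185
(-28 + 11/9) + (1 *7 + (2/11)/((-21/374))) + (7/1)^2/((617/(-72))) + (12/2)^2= 282442/38871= 7.27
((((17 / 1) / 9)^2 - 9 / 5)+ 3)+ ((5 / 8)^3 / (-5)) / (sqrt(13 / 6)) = 1931 / 405 - 25 *sqrt(78) / 6656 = 4.73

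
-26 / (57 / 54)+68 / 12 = -1081 / 57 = -18.96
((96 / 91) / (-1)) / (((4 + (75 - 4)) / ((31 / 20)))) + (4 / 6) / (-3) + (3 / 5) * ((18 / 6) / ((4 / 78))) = 7136761 / 204750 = 34.86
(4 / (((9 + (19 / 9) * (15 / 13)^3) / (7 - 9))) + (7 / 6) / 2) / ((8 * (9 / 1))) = -419 / 430368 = -0.00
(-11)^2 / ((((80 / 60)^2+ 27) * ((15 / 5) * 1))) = 363 / 259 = 1.40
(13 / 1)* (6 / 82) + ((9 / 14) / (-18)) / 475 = 518659 / 545300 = 0.95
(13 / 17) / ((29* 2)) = 13 / 986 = 0.01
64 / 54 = 32 / 27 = 1.19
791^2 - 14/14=625680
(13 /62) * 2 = 0.42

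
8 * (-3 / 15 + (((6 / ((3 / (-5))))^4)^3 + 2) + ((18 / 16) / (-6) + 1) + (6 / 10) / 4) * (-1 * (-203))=16240000000044863 / 10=1624000000004486.30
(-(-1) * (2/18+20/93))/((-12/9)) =-91/372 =-0.24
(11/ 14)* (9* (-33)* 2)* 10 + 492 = -29226/ 7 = -4175.14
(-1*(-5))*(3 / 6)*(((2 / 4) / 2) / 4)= 5 / 32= 0.16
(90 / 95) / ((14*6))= 3 / 266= 0.01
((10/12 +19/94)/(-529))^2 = 21316/5563518921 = 0.00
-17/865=-0.02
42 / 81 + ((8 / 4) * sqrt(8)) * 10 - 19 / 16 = 55.90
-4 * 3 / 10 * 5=-6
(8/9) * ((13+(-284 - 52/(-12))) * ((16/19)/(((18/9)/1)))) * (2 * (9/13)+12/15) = -1454080/6669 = -218.04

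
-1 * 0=0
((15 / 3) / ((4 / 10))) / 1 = 25 / 2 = 12.50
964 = 964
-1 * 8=-8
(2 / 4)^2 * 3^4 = 20.25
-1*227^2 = -51529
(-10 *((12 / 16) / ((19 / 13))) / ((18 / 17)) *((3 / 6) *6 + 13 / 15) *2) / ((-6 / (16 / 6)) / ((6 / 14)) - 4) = 25636 / 6327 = 4.05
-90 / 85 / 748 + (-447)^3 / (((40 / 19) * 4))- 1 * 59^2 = -5396463120383 / 508640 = -10609592.48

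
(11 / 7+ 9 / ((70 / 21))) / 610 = 299 / 42700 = 0.01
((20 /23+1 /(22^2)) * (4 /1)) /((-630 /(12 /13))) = -19406 /3798795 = -0.01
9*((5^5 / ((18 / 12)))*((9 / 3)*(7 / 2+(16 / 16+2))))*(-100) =-36562500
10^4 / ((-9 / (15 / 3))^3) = -1250000 / 729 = -1714.68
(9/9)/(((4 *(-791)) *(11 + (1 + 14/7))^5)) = -1/1701675136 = -0.00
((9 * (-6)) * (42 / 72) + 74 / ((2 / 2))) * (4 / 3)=170 / 3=56.67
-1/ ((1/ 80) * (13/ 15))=-1200/ 13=-92.31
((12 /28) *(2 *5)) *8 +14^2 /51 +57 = 33961 /357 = 95.13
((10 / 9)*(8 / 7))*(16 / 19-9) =-12400 / 1197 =-10.36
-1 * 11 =-11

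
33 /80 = 0.41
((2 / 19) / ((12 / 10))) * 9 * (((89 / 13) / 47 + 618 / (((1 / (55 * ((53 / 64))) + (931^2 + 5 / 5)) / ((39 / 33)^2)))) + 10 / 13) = 8972909753790 / 12409451370481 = 0.72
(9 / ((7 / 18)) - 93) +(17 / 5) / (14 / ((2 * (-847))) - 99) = -29305499 / 419300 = -69.89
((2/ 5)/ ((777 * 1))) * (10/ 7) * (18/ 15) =8/ 9065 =0.00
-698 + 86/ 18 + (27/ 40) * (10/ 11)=-692.61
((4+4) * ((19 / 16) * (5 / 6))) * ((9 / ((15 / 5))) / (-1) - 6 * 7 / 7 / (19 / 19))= -285 / 4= -71.25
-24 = -24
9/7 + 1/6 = 61/42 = 1.45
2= 2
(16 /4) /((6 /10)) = 20 /3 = 6.67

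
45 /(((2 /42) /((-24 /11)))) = -22680 /11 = -2061.82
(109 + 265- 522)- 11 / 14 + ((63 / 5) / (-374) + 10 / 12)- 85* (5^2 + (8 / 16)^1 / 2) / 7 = -35703751 / 78540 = -454.59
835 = 835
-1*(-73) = 73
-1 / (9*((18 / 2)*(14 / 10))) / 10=-1 / 1134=-0.00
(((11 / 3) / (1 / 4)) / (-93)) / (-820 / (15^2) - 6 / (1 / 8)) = 0.00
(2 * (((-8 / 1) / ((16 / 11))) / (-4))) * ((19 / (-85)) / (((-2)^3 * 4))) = 209 / 10880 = 0.02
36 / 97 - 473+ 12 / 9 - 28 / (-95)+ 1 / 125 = -470.99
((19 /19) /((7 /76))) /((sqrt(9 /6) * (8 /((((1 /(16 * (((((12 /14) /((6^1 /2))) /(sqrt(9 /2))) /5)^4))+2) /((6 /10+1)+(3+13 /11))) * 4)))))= 127022543285 * sqrt(6) /3419136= 90999.72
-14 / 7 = -2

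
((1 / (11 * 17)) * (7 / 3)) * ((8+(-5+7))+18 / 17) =1316 / 9537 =0.14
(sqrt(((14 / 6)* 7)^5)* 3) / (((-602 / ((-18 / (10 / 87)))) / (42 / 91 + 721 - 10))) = 1931995863* sqrt(3) / 5590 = 598625.22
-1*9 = -9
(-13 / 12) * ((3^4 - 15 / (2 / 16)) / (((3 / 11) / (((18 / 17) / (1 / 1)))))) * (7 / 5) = 39039 / 170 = 229.64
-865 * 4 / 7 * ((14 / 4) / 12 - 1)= 14705 / 42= 350.12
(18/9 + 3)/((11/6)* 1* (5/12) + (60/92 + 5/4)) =1656/883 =1.88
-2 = -2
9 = 9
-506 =-506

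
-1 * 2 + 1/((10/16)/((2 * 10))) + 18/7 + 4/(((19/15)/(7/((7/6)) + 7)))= 9792/133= 73.62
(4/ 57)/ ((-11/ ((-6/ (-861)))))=-0.00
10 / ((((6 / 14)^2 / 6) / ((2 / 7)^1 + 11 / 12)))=392.78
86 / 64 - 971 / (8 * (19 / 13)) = -49675 / 608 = -81.70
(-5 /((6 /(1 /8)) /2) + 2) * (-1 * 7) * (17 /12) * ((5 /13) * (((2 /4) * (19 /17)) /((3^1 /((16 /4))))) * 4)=-28595 /1404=-20.37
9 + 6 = 15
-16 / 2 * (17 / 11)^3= -39304 / 1331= -29.53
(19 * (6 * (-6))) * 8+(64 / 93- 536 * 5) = -758072 / 93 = -8151.31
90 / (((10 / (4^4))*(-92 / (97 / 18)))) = -3104 / 23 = -134.96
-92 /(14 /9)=-414 /7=-59.14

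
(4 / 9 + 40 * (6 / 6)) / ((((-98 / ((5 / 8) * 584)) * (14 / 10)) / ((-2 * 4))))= 379600 / 441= 860.77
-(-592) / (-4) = -148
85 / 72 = 1.18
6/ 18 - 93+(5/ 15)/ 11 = -1019/ 11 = -92.64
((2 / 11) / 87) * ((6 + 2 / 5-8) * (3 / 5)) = -16 / 7975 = -0.00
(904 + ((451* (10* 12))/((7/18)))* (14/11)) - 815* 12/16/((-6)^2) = 8544337/48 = 178007.02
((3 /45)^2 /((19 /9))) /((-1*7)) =-1 /3325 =-0.00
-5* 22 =-110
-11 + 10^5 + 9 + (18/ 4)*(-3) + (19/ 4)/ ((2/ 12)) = 100013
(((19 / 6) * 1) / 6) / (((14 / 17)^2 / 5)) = 3.89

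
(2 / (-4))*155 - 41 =-237 / 2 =-118.50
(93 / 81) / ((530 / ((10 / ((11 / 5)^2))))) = 775 / 173151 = 0.00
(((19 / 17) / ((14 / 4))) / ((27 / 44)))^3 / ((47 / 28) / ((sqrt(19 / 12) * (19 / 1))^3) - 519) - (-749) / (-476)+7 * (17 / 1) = 451391151103627723027799114881 / 3844041233585843202819919236 - 57259964801661952 * sqrt(57) / 6727072158775225604934858663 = 117.43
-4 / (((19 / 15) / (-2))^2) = -3600 / 361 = -9.97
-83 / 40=-2.08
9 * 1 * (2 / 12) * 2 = 3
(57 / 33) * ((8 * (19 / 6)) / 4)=361 / 33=10.94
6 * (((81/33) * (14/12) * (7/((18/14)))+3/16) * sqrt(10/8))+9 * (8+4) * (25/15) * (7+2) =8331 * sqrt(5)/176+1620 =1725.84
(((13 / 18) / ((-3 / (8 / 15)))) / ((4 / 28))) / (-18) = 182 / 3645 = 0.05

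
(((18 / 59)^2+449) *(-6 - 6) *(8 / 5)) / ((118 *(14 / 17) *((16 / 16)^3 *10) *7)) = -318911772 / 251589275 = -1.27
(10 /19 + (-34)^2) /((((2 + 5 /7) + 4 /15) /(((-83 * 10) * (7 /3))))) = -4468412900 /5947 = -751372.61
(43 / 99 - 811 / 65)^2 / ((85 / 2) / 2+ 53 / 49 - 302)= -1177042727056 / 2269846668375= -0.52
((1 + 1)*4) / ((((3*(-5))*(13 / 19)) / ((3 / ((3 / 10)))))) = -304 / 39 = -7.79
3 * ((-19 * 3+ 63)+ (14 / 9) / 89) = 4820 / 267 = 18.05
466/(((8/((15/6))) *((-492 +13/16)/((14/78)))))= -16310/306501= -0.05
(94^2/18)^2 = 19518724/81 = 240971.90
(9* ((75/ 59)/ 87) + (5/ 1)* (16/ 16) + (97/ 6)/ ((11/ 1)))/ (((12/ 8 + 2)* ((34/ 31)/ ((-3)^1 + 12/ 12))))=-23108857/ 6719097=-3.44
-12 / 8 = -3 / 2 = -1.50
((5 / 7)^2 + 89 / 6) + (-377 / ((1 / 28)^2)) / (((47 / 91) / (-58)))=458642535793 / 13818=33191672.88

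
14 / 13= 1.08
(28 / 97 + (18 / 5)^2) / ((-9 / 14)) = -449792 / 21825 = -20.61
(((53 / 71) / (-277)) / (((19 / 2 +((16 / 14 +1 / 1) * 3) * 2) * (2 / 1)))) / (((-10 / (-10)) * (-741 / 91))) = 0.00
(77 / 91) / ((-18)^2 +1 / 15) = 165 / 63193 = 0.00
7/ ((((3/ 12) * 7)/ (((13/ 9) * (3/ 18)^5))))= 13/ 17496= 0.00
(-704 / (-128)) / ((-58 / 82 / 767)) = -345917 / 58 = -5964.09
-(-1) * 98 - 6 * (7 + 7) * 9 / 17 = 910 / 17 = 53.53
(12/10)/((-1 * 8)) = -3/20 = -0.15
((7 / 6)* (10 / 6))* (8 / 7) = 20 / 9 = 2.22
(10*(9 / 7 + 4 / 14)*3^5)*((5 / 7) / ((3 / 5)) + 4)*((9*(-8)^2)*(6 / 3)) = 1118810880 / 49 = 22832875.10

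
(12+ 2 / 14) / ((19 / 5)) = 425 / 133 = 3.20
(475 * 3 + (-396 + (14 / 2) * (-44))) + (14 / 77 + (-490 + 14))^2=27481997 / 121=227123.94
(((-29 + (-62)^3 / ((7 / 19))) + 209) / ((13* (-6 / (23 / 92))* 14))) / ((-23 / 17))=-19239631 / 175812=-109.43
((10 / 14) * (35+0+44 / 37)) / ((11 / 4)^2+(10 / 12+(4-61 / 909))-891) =-19474416 / 661972661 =-0.03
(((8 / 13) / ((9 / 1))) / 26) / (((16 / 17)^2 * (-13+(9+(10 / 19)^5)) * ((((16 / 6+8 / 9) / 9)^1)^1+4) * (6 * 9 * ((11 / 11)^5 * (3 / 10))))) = -3577963055 / 339766088223744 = -0.00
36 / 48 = 3 / 4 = 0.75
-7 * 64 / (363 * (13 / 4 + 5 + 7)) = -1792 / 22143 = -0.08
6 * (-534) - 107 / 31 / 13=-1291319 / 403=-3204.27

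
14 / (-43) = -14 / 43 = -0.33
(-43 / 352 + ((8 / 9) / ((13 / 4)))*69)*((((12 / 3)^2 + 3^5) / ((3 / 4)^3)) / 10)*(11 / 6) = 13333061 / 6318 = 2110.33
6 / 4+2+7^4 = 4809 / 2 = 2404.50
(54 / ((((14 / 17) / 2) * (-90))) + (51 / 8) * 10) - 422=-50359 / 140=-359.71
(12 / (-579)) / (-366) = 2 / 35319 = 0.00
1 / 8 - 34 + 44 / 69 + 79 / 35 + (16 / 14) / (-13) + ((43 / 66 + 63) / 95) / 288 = -31.07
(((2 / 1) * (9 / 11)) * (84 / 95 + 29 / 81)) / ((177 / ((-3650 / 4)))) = -317185 / 30267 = -10.48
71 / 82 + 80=6631 / 82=80.87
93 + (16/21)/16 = 93.05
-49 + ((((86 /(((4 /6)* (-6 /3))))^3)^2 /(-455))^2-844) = 25043428375346311.90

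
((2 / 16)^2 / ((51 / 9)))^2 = 9 / 1183744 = 0.00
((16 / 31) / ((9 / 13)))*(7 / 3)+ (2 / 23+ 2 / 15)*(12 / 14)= 1299304 / 673785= 1.93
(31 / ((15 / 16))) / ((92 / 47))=5828 / 345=16.89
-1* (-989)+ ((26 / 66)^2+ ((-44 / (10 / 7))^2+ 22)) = 53355424 / 27225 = 1959.80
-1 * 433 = -433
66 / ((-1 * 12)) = -11 / 2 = -5.50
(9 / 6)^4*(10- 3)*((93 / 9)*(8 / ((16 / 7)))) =41013 / 32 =1281.66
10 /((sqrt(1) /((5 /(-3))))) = -50 /3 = -16.67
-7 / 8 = -0.88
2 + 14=16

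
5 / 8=0.62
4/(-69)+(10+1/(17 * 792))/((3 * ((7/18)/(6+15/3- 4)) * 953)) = 81789/16395412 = 0.00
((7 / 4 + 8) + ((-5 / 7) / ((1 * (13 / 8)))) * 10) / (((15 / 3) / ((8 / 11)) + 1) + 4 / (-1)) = 3898 / 2821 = 1.38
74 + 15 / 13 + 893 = 12586 / 13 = 968.15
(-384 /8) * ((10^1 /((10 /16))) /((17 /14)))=-10752 /17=-632.47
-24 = -24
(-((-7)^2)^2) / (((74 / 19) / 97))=-4425043 / 74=-59797.88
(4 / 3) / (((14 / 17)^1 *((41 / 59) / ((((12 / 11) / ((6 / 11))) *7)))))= 4012 / 123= 32.62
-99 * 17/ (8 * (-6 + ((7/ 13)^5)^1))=624886119/ 17687608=35.33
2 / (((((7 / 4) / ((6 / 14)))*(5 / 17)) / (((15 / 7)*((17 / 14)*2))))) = 20808 / 2401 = 8.67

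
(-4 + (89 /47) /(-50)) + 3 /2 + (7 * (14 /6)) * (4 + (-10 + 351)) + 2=6620493 /1175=5634.46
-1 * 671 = -671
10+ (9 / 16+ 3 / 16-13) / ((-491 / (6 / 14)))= 19661 / 1964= 10.01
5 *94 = 470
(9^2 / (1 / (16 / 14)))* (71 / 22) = 23004 / 77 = 298.75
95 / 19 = 5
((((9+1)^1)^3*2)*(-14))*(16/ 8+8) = -280000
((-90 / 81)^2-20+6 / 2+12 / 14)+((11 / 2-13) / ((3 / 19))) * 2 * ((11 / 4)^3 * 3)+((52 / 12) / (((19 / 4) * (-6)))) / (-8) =-4096841699 / 689472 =-5942.00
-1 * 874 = -874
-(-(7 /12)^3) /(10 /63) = 1.25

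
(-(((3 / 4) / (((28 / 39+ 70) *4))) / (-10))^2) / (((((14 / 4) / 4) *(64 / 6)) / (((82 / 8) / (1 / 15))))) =-5051241 / 4361908060160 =-0.00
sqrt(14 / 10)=sqrt(35) / 5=1.18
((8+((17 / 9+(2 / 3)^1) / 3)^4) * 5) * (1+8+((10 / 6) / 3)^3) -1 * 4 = 149933983714 / 387420489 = 387.01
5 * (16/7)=80/7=11.43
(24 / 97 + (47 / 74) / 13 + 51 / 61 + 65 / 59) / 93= 0.02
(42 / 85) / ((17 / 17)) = 0.49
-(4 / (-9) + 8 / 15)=-4 / 45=-0.09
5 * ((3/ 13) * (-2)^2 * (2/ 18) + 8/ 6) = 280/ 39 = 7.18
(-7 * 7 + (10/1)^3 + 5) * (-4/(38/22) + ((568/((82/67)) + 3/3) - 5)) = 340921072/779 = 437639.37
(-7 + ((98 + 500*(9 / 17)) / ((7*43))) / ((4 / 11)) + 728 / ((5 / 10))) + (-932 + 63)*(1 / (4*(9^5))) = 1755283647269 / 1208614932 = 1452.31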